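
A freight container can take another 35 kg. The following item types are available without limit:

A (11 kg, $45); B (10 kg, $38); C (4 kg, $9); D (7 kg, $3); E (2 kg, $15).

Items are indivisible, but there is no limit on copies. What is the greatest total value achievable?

Best value-per-unit is E at 15/2, and filling with it alone uses weight 17×2=34. No mix of the others beats 17×15 = 255.

$255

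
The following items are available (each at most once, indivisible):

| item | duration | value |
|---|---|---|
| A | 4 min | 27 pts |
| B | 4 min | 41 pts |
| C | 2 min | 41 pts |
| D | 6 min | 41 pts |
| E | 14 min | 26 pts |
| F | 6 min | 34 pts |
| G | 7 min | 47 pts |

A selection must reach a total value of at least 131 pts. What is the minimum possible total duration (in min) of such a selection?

16

Subsets with value ≥ 131, sorted by total duration:
- A+B+C+D: duration 16, value 150
- A+B+C+F: duration 16, value 143
- A+B+C+G: duration 17, value 156
Minimum duration: 16 min.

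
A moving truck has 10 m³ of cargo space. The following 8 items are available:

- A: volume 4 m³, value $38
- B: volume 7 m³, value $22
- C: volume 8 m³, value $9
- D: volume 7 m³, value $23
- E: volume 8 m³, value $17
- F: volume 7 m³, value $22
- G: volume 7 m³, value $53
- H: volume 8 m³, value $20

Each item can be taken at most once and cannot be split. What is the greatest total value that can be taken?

Check high-value combinations within 10 m³:
- G: volume 7, value 53
- A: volume 4, value 38
- D: volume 7, value 23
- B: volume 7, value 22
- F: volume 7, value 22
Best: $53.

$53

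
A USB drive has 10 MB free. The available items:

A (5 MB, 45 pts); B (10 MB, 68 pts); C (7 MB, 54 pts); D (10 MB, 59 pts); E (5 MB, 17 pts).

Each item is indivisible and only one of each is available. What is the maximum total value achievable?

68 pts

Check high-value combinations within 10 MB:
- B: size 10, value 68
- A+E: size 5+5=10, value 45+17=62
- D: size 10, value 59
- C: size 7, value 54
Best: 68 pts.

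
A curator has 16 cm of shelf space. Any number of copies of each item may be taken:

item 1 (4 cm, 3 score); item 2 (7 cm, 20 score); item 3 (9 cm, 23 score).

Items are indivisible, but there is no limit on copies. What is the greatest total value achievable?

43 score

Best value-per-unit is item 2 at 20/7; filling with it alone gives 2×20 = 40.
Optimal mix: 1×item 2 + 1×item 3 → length 16, value 43.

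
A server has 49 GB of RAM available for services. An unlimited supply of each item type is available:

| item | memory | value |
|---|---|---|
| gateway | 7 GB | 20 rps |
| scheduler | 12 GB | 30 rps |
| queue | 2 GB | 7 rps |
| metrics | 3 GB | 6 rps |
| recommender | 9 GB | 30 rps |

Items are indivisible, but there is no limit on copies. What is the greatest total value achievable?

Best value-per-unit is queue at 7/2; filling with it alone gives 24×7 = 168.
Optimal mix: 20×queue + 1×recommender → memory 49, value 170.

170 rps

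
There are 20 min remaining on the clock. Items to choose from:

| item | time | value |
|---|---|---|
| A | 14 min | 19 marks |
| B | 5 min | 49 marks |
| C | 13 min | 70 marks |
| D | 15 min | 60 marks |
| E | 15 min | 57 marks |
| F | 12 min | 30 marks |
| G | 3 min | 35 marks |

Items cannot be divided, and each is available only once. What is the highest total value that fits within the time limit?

119 marks

Check high-value combinations within 20 min:
- B+C: time 5+13=18, value 49+70=119
- B+F+G: time 5+12+3=20, value 49+30+35=114
- B+D: time 5+15=20, value 49+60=109
- B+E: time 5+15=20, value 49+57=106
Best: 119 marks.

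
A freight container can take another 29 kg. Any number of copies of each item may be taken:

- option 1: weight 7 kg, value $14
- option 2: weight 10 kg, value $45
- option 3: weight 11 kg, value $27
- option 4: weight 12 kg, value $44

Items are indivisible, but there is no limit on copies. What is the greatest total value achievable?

$104

Best value-per-unit is option 2 at 45/10; filling with it alone gives 2×45 = 90.
Optimal mix: 1×option 1 + 2×option 2 → weight 27, value 104.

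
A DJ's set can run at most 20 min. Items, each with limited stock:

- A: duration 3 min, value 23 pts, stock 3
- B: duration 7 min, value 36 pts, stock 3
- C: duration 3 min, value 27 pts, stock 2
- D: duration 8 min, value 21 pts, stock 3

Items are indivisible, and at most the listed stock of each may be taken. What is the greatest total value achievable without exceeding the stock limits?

136 pts

Best selections within duration 20 and stock limits:
- 2×A + 1×B + 2×C: duration 19, value 136
- 3×A + 1×B + 1×C: duration 19, value 132
Best: 136 pts.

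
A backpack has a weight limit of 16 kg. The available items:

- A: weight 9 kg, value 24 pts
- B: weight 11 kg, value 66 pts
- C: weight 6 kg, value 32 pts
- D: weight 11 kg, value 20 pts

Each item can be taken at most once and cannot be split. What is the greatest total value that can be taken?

Check high-value combinations within 16 kg:
- B: weight 11, value 66
- A+C: weight 9+6=15, value 24+32=56
- C: weight 6, value 32
- A: weight 9, value 24
Best: 66 pts.

66 pts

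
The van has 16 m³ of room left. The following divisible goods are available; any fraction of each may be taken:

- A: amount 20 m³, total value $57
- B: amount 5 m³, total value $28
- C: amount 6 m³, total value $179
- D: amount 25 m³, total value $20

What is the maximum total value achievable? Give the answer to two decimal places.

Take in order of value per unit:
- C (179/6 per unit): all 6 → value 179, running total 179.00
- B (28/5 per unit): all 5 → value 28, running total 207.00
- A (57/20 per unit): 5 of 20 → value 5×57/20 = 14.2500, running total 221.25
Total 221.25.

221.25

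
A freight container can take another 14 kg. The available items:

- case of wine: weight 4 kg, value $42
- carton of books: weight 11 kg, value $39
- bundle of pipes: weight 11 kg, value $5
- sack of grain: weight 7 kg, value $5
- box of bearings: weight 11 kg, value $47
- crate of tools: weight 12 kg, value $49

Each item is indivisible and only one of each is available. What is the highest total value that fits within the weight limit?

$49

Check high-value combinations within 14 kg:
- crate of tools: weight 12, value 49
- case of wine+sack of grain: weight 4+7=11, value 42+5=47
- box of bearings: weight 11, value 47
- case of wine: weight 4, value 42
Best: $49.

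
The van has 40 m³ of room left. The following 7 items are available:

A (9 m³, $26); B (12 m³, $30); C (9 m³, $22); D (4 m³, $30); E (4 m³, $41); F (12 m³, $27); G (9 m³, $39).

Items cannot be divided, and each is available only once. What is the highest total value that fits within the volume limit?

$166

Check high-value combinations within 40 m³:
- A+B+D+E+G: volume 9+12+4+4+9=38, value 26+30+30+41+39=166
- A+D+E+F+G: volume 9+4+4+12+9=38, value 26+30+41+27+39=163
- B+C+D+E+G: volume 12+9+4+4+9=38, value 30+22+30+41+39=162
Best: $166.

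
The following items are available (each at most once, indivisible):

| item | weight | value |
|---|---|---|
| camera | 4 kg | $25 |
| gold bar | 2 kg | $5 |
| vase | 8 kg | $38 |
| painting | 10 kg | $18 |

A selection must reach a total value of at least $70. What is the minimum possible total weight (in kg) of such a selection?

22

Subsets with value ≥ 70, sorted by total weight:
- camera+vase+painting: weight 22, value 81
- camera+gold bar+vase+painting: weight 24, value 86
Minimum weight: 22 kg.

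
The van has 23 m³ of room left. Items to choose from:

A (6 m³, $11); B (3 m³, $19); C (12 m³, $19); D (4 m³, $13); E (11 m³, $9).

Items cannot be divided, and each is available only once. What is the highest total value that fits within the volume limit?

$51

This is a 0/1 knapsack; check combinations near the capacity.
- B+C+D: volume 3+12+4=19, value 19+19+13=51
- A+B+C: volume 6+3+12=21, value 11+19+19=49
- A+B+D: volume 6+3+4=13, value 11+19+13=43
Best: $51.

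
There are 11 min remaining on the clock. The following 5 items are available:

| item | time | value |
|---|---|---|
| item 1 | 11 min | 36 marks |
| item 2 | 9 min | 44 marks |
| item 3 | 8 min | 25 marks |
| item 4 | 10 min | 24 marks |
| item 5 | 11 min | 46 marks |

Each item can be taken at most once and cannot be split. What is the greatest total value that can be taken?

46 marks

Check high-value combinations within 11 min:
- item 5: time 11, value 46
- item 2: time 9, value 44
- item 1: time 11, value 36
Best: 46 marks.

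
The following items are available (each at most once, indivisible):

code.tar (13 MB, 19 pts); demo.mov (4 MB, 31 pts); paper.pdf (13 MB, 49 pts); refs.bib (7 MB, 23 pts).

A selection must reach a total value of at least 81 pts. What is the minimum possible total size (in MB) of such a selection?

24

Subsets with value ≥ 81, sorted by total size:
- demo.mov+paper.pdf+refs.bib: size 24, value 103
- code.tar+demo.mov+paper.pdf: size 30, value 99
- code.tar+paper.pdf+refs.bib: size 33, value 91
Minimum size: 24 MB.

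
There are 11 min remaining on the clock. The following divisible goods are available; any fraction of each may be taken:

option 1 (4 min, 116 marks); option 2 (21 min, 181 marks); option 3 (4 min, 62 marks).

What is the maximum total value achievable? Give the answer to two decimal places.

203.86

Take in order of value per unit:
- option 1 (116/4 per unit): all 4 → value 116, running total 116.00
- option 3 (62/4 per unit): all 4 → value 62, running total 178.00
- option 2 (181/21 per unit): 3 of 21 → value 3×181/21 = 25.8571, running total 203.86
Total 203.86.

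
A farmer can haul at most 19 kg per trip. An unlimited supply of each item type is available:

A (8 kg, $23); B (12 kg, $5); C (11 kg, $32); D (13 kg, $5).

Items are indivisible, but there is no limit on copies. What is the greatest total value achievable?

Best value-per-unit is C at 32/11; filling with it alone gives 1×32 = 32.
Optimal mix: 1×A + 1×C → weight 19, value 55.

$55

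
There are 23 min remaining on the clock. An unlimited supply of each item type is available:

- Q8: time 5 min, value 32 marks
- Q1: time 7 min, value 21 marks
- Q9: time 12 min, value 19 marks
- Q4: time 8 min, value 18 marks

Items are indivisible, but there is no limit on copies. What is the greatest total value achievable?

Best value-per-unit is Q8 at 32/5, and filling with it alone uses time 4×5=20. No mix of the others beats 4×32 = 128.

128 marks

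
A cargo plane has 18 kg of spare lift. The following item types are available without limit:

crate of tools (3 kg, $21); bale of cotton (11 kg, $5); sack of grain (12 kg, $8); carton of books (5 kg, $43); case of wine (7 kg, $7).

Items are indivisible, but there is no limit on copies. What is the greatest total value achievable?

$150

Best value-per-unit is carton of books at 43/5; filling with it alone gives 3×43 = 129.
Optimal mix: 1×crate of tools + 3×carton of books → weight 18, value 150.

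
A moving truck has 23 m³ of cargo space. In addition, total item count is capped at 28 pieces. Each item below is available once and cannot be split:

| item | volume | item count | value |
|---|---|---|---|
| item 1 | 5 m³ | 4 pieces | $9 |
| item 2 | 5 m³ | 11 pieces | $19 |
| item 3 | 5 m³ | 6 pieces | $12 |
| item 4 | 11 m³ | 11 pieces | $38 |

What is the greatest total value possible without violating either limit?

Feasible sets respecting both limits:
- item 2+item 3+item 4: volume 21, item count 28, value 69
- item 1+item 2+item 4: volume 21, item count 26, value 66
- item 1+item 3+item 4: volume 21, item count 21, value 59
Best: $69.

$69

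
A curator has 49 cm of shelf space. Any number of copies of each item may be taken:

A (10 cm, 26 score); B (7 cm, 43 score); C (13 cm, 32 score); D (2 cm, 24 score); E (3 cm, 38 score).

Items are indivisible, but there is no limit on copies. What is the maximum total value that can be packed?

Best value-per-unit is E at 38/3; filling with it alone gives 16×38 = 608.
Optimal mix: 2×D + 15×E → length 49, value 618.

618 score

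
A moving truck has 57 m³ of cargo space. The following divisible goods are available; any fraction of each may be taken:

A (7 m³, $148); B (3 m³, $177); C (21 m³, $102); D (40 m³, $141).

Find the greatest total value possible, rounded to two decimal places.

Take in order of value per unit:
- B (177/3 per unit): all 3 → value 177, running total 177.00
- A (148/7 per unit): all 7 → value 148, running total 325.00
- C (102/21 per unit): all 21 → value 102, running total 427.00
- D (141/40 per unit): 26 of 40 → value 26×141/40 = 91.6500, running total 518.65
Total 518.65.

518.65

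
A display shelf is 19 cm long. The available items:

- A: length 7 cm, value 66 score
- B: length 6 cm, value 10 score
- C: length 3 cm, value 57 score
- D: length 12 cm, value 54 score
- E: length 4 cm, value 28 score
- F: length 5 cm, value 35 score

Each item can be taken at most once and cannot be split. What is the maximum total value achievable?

186 score

Check high-value combinations within 19 cm:
- A+C+E+F: length 7+3+4+5=19, value 66+57+28+35=186
- A+C+F: length 7+3+5=15, value 66+57+35=158
- A+C+E: length 7+3+4=14, value 66+57+28=151
- C+D+E: length 3+12+4=19, value 57+54+28=139
- A+B+C: length 7+6+3=16, value 66+10+57=133
Best: 186 score.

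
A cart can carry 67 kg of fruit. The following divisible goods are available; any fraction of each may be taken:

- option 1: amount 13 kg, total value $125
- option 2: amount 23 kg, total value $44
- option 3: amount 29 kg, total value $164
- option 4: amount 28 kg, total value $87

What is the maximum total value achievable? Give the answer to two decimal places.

Take in order of value per unit:
- option 1 (125/13 per unit): all 13 → value 125, running total 125.00
- option 3 (164/29 per unit): all 29 → value 164, running total 289.00
- option 4 (87/28 per unit): 25 of 28 → value 25×87/28 = 77.6786, running total 366.68
Total 366.68.

366.68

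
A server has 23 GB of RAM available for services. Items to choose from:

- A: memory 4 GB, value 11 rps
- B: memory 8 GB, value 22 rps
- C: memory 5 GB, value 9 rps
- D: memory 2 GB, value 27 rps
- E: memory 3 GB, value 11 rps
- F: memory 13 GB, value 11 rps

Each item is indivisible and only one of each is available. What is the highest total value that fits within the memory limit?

80 rps

Check high-value combinations within 23 GB:
- A+B+C+D+E: memory 4+8+5+2+3=22, value 11+22+9+27+11=80
- A+B+D+E: memory 4+8+2+3=17, value 11+22+27+11=71
- B+C+D+E: memory 8+5+2+3=18, value 22+9+27+11=69
Best: 80 rps.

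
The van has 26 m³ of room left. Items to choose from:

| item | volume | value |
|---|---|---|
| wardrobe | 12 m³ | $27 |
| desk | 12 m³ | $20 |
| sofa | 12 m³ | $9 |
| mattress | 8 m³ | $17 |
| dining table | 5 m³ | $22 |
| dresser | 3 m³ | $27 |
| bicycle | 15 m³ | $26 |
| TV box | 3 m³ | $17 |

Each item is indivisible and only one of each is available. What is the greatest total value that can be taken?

This is a 0/1 knapsack; check combinations near the capacity.
- wardrobe+dining table+dresser+TV box: volume 12+5+3+3=23, value 27+22+27+17=93
- dining table+dresser+bicycle+TV box: volume 5+3+15+3=26, value 22+27+26+17=92
- wardrobe+mattress+dresser+TV box: volume 12+8+3+3=26, value 27+17+27+17=88
- desk+dining table+dresser+TV box: volume 12+5+3+3=23, value 20+22+27+17=86
- mattress+dining table+dresser+TV box: volume 8+5+3+3=19, value 17+22+27+17=83
Best: $93.

$93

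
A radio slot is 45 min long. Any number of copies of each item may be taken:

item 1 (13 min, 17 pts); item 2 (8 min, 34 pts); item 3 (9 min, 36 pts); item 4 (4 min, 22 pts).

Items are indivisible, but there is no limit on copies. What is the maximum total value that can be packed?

242 pts

Best value-per-unit is item 4 at 22/4, and filling with it alone uses duration 11×4=44. No mix of the others beats 11×22 = 242.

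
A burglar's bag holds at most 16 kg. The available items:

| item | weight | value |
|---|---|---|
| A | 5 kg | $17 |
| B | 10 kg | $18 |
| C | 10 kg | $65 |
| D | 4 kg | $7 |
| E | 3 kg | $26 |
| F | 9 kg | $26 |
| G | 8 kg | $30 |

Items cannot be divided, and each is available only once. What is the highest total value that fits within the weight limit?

This is a 0/1 knapsack; check combinations near the capacity.
- C+E: weight 10+3=13, value 65+26=91
- A+C: weight 5+10=15, value 17+65=82
- A+E+G: weight 5+3+8=16, value 17+26+30=73
- C+D: weight 10+4=14, value 65+7=72
- C: weight 10, value 65
Best: $91.

$91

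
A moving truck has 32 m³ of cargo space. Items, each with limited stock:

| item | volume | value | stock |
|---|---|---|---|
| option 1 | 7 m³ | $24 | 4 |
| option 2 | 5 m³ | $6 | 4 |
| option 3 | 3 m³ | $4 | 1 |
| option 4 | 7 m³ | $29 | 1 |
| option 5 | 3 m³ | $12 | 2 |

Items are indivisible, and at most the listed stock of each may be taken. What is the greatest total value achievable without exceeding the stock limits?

$113

Top feasible selections:
- 3×option 1 + 1×option 4 + 1×option 5: volume 31, value 113
- 4×option 1 + 1×option 5: volume 31, value 108
Best: $113.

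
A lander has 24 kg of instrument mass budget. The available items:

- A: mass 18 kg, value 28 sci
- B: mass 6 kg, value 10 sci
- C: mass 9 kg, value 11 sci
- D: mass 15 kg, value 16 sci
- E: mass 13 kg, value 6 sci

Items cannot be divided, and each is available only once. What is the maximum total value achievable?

Check high-value combinations within 24 kg:
- A+B: mass 18+6=24, value 28+10=38
- A: mass 18, value 28
- C+D: mass 9+15=24, value 11+16=27
- B+D: mass 6+15=21, value 10+16=26
Best: 38 sci.

38 sci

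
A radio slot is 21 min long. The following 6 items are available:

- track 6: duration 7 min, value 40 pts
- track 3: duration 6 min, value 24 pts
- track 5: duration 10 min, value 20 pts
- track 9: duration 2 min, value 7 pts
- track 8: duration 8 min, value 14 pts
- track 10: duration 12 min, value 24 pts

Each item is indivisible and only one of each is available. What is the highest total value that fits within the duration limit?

Check high-value combinations within 21 min:
- track 6+track 3+track 8: duration 7+6+8=21, value 40+24+14=78
- track 6+track 3+track 9: duration 7+6+2=15, value 40+24+7=71
- track 6+track 9+track 10: duration 7+2+12=21, value 40+7+24=71
Best: 78 pts.

78 pts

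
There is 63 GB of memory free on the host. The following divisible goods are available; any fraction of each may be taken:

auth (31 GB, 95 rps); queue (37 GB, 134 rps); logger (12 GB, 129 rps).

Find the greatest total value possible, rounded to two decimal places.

305.90

Take in order of value per unit:
- logger (129/12 per unit): all 12 → value 129, running total 129.00
- queue (134/37 per unit): all 37 → value 134, running total 263.00
- auth (95/31 per unit): 14 of 31 → value 14×95/31 = 42.9032, running total 305.90
Total 305.90.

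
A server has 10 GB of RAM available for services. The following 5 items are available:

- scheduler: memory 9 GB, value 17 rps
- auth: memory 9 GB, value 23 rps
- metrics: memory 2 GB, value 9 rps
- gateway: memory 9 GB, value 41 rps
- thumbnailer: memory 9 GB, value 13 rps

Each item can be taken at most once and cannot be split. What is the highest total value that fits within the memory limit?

Check high-value combinations within 10 GB:
- gateway: memory 9, value 41
- auth: memory 9, value 23
- scheduler: memory 9, value 17
- thumbnailer: memory 9, value 13
- metrics: memory 2, value 9
Best: 41 rps.

41 rps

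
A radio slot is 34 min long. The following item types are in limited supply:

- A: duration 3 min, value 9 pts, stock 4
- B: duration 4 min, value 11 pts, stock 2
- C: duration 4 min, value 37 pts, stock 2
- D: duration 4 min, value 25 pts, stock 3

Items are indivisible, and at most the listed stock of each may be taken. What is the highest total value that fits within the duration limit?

Best selections within duration 34 and stock limits:
- 2×A + 2×B + 2×C + 3×D: duration 34, value 189
- 3×A + 1×B + 2×C + 3×D: duration 33, value 187
- 4×A + 2×C + 3×D: duration 32, value 185
Best: 189 pts.

189 pts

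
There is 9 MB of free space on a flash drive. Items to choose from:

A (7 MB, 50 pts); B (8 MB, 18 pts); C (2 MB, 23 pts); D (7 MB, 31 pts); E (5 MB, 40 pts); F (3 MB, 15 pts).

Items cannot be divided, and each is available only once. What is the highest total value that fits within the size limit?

73 pts

Check high-value combinations within 9 MB:
- A+C: size 7+2=9, value 50+23=73
- C+E: size 2+5=7, value 23+40=63
- E+F: size 5+3=8, value 40+15=55
- C+D: size 2+7=9, value 23+31=54
Best: 73 pts.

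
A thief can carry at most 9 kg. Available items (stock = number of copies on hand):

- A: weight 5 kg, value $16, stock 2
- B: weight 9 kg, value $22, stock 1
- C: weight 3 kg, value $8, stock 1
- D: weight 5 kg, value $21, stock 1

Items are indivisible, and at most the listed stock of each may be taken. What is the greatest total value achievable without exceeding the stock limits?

Top feasible selections:
- 1×C + 1×D: weight 8, value 29
- 1×A + 1×C: weight 8, value 24
- 1×B: weight 9, value 22
Best: $29.

$29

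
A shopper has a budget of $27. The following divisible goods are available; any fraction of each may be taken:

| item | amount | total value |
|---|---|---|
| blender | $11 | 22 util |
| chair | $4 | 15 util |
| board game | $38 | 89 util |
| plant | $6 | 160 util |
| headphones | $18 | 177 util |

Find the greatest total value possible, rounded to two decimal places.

Take in order of value per unit:
- plant (160/6 per unit): all 6 → value 160, running total 160.00
- headphones (177/18 per unit): all 18 → value 177, running total 337.00
- chair (15/4 per unit): 3 of 4 → value 3×15/4 = 11.2500, running total 348.25
Total 348.25.

348.25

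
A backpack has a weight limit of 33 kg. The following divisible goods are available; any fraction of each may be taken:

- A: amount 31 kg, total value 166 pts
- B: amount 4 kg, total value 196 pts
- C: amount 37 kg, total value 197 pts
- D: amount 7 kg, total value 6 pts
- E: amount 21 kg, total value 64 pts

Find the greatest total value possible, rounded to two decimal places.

351.29

Take in order of value per unit:
- B (196/4 per unit): all 4 → value 196, running total 196.00
- A (166/31 per unit): 29 of 31 → value 29×166/31 = 155.2903, running total 351.29
Total 351.29.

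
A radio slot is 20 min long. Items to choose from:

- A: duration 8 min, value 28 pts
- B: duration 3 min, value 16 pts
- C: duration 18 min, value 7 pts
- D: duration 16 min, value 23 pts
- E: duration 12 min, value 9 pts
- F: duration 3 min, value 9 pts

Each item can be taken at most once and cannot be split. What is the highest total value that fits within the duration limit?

53 pts

Check high-value combinations within 20 min:
- A+B+F: duration 8+3+3=14, value 28+16+9=53
- A+B: duration 8+3=11, value 28+16=44
- B+D: duration 3+16=19, value 16+23=39
Best: 53 pts.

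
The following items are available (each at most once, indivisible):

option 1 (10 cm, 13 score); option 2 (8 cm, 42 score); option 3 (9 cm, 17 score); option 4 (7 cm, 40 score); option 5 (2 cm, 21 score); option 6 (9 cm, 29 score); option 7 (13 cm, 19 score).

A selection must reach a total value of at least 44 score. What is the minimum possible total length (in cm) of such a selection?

Subsets with value ≥ 44, sorted by total length:
- option 4+option 5: length 9, value 61
- option 2+option 5: length 10, value 63
Minimum length: 9 cm.

9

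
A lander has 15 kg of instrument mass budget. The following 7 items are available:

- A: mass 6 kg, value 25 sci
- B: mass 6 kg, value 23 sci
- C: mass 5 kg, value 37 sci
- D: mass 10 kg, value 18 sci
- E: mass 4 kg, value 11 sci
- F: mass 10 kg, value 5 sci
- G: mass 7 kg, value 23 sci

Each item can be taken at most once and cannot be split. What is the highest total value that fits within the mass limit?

Check high-value combinations within 15 kg:
- A+C+E: mass 6+5+4=15, value 25+37+11=73
- B+C+E: mass 6+5+4=15, value 23+37+11=71
- A+C: mass 6+5=11, value 25+37=62
- B+C: mass 6+5=11, value 23+37=60
- C+G: mass 5+7=12, value 37+23=60
Best: 73 sci.

73 sci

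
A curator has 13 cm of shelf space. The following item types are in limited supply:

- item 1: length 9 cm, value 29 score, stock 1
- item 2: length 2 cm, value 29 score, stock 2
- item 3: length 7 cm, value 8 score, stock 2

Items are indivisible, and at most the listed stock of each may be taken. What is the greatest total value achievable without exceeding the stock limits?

Best selections within length 13 and stock limits:
- 1×item 1 + 2×item 2: length 13, value 87
- 2×item 2 + 1×item 3: length 11, value 66
- 2×item 2: length 4, value 58
- 1×item 1 + 1×item 2: length 11, value 58
Best: 87 score.

87 score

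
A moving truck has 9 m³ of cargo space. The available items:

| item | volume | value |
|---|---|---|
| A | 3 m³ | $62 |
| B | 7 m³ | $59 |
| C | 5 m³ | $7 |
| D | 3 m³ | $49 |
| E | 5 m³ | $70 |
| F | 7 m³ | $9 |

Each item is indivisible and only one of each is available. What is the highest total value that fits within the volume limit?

Check high-value combinations within 9 m³:
- A+E: volume 3+5=8, value 62+70=132
- D+E: volume 3+5=8, value 49+70=119
- A+D: volume 3+3=6, value 62+49=111
- E: volume 5, value 70
Best: $132.

$132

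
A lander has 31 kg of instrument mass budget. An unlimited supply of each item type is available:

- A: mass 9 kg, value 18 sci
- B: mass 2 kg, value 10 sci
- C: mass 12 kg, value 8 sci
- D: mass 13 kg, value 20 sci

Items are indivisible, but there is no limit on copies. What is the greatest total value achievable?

150 sci

Best value-per-unit is B at 10/2, and filling with it alone uses mass 15×2=30. No mix of the others beats 15×10 = 150.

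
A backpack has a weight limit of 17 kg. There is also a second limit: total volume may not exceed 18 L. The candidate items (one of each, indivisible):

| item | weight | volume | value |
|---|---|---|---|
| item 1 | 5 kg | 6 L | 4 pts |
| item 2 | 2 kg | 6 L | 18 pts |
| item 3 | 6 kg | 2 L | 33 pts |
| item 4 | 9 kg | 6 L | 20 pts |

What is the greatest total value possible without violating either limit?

Feasible sets respecting both limits:
- item 2+item 3+item 4: weight 17, volume 14, value 71
- item 1+item 2+item 3: weight 13, volume 14, value 55
- item 3+item 4: weight 15, volume 8, value 53
- item 2+item 3: weight 8, volume 8, value 51
Best: 71 pts.

71 pts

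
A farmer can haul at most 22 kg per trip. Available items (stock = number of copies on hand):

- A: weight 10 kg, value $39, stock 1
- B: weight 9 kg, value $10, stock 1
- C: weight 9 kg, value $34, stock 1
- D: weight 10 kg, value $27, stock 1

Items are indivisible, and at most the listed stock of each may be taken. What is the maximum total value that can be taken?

$73

Top feasible selections:
- 1×A + 1×C: weight 19, value 73
- 1×A + 1×D: weight 20, value 66
- 1×C + 1×D: weight 19, value 61
- 1×A + 1×B: weight 19, value 49
Best: $73.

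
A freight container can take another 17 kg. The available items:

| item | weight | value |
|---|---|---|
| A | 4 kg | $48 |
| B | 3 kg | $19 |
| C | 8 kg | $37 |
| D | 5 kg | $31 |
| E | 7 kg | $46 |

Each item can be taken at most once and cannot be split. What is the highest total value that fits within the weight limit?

$125

Check high-value combinations within 17 kg:
- A+D+E: weight 4+5+7=16, value 48+31+46=125
- A+C+D: weight 4+8+5=17, value 48+37+31=116
- A+B+E: weight 4+3+7=14, value 48+19+46=113
Best: $125.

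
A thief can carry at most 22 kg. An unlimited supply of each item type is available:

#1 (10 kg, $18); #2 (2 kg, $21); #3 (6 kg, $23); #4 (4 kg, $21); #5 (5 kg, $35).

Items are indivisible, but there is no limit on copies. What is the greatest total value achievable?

Best value-per-unit is #2 at 21/2, and filling with it alone uses weight 11×2=22. No mix of the others beats 11×21 = 231.

$231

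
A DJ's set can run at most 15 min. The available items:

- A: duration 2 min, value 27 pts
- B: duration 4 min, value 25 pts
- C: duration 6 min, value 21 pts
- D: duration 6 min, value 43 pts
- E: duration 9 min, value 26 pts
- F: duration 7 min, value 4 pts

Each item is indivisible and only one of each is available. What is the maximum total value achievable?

95 pts

Check high-value combinations within 15 min:
- A+B+D: duration 2+4+6=12, value 27+25+43=95
- A+C+D: duration 2+6+6=14, value 27+21+43=91
- A+B+E: duration 2+4+9=15, value 27+25+26=78
- A+D+F: duration 2+6+7=15, value 27+43+4=74
- A+B+C: duration 2+4+6=12, value 27+25+21=73
Best: 95 pts.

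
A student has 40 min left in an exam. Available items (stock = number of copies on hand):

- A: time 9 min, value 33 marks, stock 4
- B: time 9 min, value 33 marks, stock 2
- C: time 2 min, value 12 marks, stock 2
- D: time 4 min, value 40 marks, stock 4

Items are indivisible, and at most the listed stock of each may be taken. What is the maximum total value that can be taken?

250 marks

Top feasible selections:
- 2×B + 2×C + 4×D: time 38, value 250
- 1×A + 1×B + 2×C + 4×D: time 38, value 250
Best: 250 marks.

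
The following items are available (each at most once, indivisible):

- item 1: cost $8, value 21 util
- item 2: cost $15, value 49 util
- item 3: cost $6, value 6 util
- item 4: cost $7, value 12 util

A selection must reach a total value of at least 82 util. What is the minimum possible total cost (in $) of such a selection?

Subsets with value ≥ 82, sorted by total cost:
- item 1+item 2+item 4: cost 30, value 82
- item 1+item 2+item 3+item 4: cost 36, value 88
Minimum cost: 30 $.

30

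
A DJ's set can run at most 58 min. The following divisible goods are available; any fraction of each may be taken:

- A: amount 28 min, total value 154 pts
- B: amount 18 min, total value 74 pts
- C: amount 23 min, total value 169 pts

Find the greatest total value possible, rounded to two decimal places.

Take in order of value per unit:
- C (169/23 per unit): all 23 → value 169, running total 169.00
- A (154/28 per unit): all 28 → value 154, running total 323.00
- B (74/18 per unit): 7 of 18 → value 7×74/18 = 28.7778, running total 351.78
Total 351.78.

351.78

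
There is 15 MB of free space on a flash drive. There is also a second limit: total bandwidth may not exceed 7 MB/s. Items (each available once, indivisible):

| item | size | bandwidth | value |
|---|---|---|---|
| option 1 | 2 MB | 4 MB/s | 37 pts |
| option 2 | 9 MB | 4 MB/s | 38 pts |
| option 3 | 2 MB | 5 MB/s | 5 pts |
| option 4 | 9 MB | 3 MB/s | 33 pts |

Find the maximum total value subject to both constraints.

Feasible sets respecting both limits:
- option 1+option 4: size 11, bandwidth 7, value 70
- option 2: size 9, bandwidth 4, value 38
- option 1: size 2, bandwidth 4, value 37
- option 4: size 9, bandwidth 3, value 33
Best: 70 pts.

70 pts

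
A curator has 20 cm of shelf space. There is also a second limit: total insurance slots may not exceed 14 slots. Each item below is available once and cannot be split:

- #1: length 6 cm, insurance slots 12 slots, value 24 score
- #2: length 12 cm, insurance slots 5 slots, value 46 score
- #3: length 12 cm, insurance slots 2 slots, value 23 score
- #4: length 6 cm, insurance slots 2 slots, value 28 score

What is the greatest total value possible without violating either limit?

74 score

Feasible sets respecting both limits:
- #2+#4: length 18, insurance slots 7, value 74
- #1+#4: length 12, insurance slots 14, value 52
- #3+#4: length 18, insurance slots 4, value 51
- #1+#3: length 18, insurance slots 14, value 47
Best: 74 score.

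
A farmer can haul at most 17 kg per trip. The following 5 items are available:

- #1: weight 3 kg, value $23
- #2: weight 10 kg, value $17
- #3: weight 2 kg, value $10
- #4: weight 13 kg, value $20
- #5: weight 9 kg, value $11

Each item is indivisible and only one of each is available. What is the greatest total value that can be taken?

$50

Check high-value combinations within 17 kg:
- #1+#2+#3: weight 3+10+2=15, value 23+17+10=50
- #1+#3+#5: weight 3+2+9=14, value 23+10+11=44
- #1+#4: weight 3+13=16, value 23+20=43
- #1+#2: weight 3+10=13, value 23+17=40
- #1+#5: weight 3+9=12, value 23+11=34
Best: $50.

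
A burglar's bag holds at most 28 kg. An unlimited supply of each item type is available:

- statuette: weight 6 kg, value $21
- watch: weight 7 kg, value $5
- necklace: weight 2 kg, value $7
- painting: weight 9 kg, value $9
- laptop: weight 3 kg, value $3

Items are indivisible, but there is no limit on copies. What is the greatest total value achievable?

$98

Best value-per-unit is statuette at 21/6; filling with it alone gives 4×21 = 84.
Optimal mix: 4×statuette + 2×necklace → weight 28, value 98.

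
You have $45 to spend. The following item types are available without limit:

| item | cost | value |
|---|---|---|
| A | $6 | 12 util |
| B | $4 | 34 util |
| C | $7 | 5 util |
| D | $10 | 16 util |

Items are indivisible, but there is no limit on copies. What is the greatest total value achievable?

Best value-per-unit is B at 34/4, and filling with it alone uses cost 11×4=44. No mix of the others beats 11×34 = 374.

374 util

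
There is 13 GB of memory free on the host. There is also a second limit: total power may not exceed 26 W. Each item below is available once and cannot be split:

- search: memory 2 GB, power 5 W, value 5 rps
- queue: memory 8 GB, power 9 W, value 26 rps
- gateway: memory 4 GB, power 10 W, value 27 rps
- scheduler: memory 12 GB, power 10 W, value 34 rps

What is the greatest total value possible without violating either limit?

53 rps

Feasible sets respecting both limits:
- queue+gateway: memory 12, power 19, value 53
- scheduler: memory 12, power 10, value 34
- search+gateway: memory 6, power 15, value 32
- search+queue: memory 10, power 14, value 31
Best: 53 rps.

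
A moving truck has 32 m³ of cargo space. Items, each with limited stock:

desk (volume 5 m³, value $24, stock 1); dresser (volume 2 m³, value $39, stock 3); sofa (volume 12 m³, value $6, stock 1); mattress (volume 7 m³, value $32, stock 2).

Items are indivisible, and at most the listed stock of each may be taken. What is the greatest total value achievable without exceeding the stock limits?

Top feasible selections:
- 1×desk + 3×dresser + 2×mattress: volume 25, value 205
- 3×dresser + 1×sofa + 2×mattress: volume 32, value 187
- 3×dresser + 2×mattress: volume 20, value 181
Best: $205.

$205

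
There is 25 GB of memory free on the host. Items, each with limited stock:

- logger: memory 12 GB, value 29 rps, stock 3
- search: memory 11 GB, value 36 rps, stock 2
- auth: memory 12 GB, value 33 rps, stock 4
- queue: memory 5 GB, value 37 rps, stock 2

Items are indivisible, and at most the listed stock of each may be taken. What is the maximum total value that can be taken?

Best selections within memory 25 and stock limits:
- 1×search + 2×queue: memory 21, value 110
- 1×auth + 2×queue: memory 22, value 107
Best: 110 rps.

110 rps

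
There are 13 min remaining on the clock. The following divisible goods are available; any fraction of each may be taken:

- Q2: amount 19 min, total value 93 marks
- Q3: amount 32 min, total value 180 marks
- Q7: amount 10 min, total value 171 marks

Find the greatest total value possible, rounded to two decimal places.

Take in order of value per unit:
- Q7 (171/10 per unit): all 10 → value 171, running total 171.00
- Q3 (180/32 per unit): 3 of 32 → value 3×180/32 = 16.8750, running total 187.88
Total 187.88.

187.88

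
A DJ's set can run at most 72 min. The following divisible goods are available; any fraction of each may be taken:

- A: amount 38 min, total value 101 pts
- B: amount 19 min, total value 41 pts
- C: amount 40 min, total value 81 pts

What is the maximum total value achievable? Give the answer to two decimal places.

172.38

Take in order of value per unit:
- A (101/38 per unit): all 38 → value 101, running total 101.00
- B (41/19 per unit): all 19 → value 41, running total 142.00
- C (81/40 per unit): 15 of 40 → value 15×81/40 = 30.3750, running total 172.38
Total 172.38.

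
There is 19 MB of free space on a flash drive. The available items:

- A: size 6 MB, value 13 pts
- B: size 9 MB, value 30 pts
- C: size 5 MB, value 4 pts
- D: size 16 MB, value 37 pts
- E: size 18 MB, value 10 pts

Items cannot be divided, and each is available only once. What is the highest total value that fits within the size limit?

Check high-value combinations within 19 MB:
- A+B: size 6+9=15, value 13+30=43
- D: size 16, value 37
- B+C: size 9+5=14, value 30+4=34
- B: size 9, value 30
- A+C: size 6+5=11, value 13+4=17
Best: 43 pts.

43 pts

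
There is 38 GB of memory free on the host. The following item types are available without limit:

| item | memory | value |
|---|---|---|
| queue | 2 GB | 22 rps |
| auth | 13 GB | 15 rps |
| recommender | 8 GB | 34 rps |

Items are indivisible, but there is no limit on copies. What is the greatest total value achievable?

418 rps

Best value-per-unit is queue at 22/2, and filling with it alone uses memory 19×2=38. No mix of the others beats 19×22 = 418.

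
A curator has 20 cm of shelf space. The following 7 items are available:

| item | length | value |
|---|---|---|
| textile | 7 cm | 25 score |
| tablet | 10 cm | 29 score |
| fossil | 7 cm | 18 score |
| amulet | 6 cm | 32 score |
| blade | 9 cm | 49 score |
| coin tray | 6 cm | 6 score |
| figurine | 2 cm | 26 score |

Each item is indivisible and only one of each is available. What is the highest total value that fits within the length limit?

107 score

Check high-value combinations within 20 cm:
- amulet+blade+figurine: length 6+9+2=17, value 32+49+26=107
- textile+blade+figurine: length 7+9+2=18, value 25+49+26=100
- fossil+blade+figurine: length 7+9+2=18, value 18+49+26=93
- tablet+amulet+figurine: length 10+6+2=18, value 29+32+26=87
- textile+amulet+figurine: length 7+6+2=15, value 25+32+26=83
Best: 107 score.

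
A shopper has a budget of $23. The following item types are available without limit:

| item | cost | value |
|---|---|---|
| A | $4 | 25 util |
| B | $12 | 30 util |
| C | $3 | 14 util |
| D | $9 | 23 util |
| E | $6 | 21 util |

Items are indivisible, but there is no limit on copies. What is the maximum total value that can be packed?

139 util

Best value-per-unit is A at 25/4; filling with it alone gives 5×25 = 125.
Optimal mix: 5×A + 1×C → cost 23, value 139.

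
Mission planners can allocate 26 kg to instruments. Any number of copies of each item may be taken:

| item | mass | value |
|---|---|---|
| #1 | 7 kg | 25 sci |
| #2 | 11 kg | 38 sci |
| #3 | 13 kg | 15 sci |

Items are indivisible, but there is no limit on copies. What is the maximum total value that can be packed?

88 sci

Best value-per-unit is #1 at 25/7; filling with it alone gives 3×25 = 75.
Optimal mix: 2×#1 + 1×#2 → mass 25, value 88.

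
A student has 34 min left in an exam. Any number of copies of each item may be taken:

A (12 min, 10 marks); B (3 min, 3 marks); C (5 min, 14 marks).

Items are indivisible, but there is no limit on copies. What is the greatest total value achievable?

87 marks

Best value-per-unit is C at 14/5; filling with it alone gives 6×14 = 84.
Optimal mix: 1×B + 6×C → time 33, value 87.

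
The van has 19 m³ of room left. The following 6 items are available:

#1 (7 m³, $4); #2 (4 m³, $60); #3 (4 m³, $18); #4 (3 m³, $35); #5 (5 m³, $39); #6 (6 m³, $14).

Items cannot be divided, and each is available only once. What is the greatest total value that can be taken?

$152

This is a 0/1 knapsack; check combinations near the capacity.
- #2+#3+#4+#5: volume 4+4+3+5=16, value 60+18+35+39=152
- #2+#4+#5+#6: volume 4+3+5+6=18, value 60+35+39+14=148
- #1+#2+#4+#5: volume 7+4+3+5=19, value 4+60+35+39=138
- #2+#4+#5: volume 4+3+5=12, value 60+35+39=134
Best: $152.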